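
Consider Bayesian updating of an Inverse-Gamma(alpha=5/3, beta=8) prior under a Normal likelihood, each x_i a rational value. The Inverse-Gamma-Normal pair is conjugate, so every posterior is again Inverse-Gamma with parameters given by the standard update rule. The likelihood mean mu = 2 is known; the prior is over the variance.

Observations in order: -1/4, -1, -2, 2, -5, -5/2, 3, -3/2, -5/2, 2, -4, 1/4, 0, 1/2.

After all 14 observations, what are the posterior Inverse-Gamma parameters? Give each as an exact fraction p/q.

alpha=26/3, beta=1553/16

obs 1: x=-1/4 → posterior Inverse-Gamma(13/6, 337/32)
obs 2: x=-1 → posterior Inverse-Gamma(8/3, 481/32)
obs 3: x=-2 → posterior Inverse-Gamma(19/6, 737/32)
obs 4: x=2 → posterior Inverse-Gamma(11/3, 737/32)
obs 5: x=-5 → posterior Inverse-Gamma(25/6, 1521/32)
obs 6: x=-5/2 → posterior Inverse-Gamma(14/3, 1845/32)
obs 7: x=3 → posterior Inverse-Gamma(31/6, 1861/32)
obs 8: x=-3/2 → posterior Inverse-Gamma(17/3, 2057/32)
obs 9: x=-5/2 → posterior Inverse-Gamma(37/6, 2381/32)
obs 10: x=2 → posterior Inverse-Gamma(20/3, 2381/32)
obs 11: x=-4 → posterior Inverse-Gamma(43/6, 2957/32)
obs 12: x=1/4 → posterior Inverse-Gamma(23/3, 1503/16)
obs 13: x=0 → posterior Inverse-Gamma(49/6, 1535/16)
obs 14: x=1/2 → posterior Inverse-Gamma(26/3, 1553/16)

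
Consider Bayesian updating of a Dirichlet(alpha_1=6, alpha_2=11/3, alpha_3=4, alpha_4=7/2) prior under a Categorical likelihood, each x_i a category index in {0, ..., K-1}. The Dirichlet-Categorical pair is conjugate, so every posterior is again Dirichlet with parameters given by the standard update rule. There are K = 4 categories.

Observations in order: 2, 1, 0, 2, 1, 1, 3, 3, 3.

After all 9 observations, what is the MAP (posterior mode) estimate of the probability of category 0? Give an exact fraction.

36/133

obs 1: x=2 → posterior Dirichlet(6, 11/3, 5, 7/2)
obs 2: x=1 → posterior Dirichlet(6, 14/3, 5, 7/2)
obs 3: x=0 → posterior Dirichlet(7, 14/3, 5, 7/2)
obs 4: x=2 → posterior Dirichlet(7, 14/3, 6, 7/2)
obs 5: x=1 → posterior Dirichlet(7, 17/3, 6, 7/2)
obs 6: x=1 → posterior Dirichlet(7, 20/3, 6, 7/2)
obs 7: x=3 → posterior Dirichlet(7, 20/3, 6, 9/2)
obs 8: x=3 → posterior Dirichlet(7, 20/3, 6, 11/2)
obs 9: x=3 → posterior Dirichlet(7, 20/3, 6, 13/2)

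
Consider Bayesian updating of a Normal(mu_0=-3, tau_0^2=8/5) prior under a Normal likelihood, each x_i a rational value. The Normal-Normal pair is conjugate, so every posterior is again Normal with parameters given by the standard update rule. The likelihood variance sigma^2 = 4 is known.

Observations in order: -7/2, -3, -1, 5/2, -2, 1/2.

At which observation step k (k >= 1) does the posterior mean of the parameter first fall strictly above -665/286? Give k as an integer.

k = 4

obs 1: x=-7/2 → posterior Normal(-22/7, 8/7)
obs 2: x=-3 → posterior Normal(-28/9, 8/9)
obs 3: x=-1 → posterior Normal(-30/11, 8/11)
obs 4: x=5/2 → posterior Normal(-25/13, 8/13)
obs 5: x=-2 → posterior Normal(-29/15, 8/15)
obs 6: x=1/2 → posterior Normal(-28/17, 8/17)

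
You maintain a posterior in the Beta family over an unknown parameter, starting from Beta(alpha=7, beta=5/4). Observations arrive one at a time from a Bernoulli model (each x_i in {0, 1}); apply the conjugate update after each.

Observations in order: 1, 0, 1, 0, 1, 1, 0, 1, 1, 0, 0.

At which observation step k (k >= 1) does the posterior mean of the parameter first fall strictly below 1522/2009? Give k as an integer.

k = 4

obs 1: x=1 → posterior Beta(8, 5/4)
obs 2: x=0 → posterior Beta(8, 9/4)
obs 3: x=1 → posterior Beta(9, 9/4)
obs 4: x=0 → posterior Beta(9, 13/4)
obs 5: x=1 → posterior Beta(10, 13/4)
obs 6: x=1 → posterior Beta(11, 13/4)
obs 7: x=0 → posterior Beta(11, 17/4)
obs 8: x=1 → posterior Beta(12, 17/4)
obs 9: x=1 → posterior Beta(13, 17/4)
obs 10: x=0 → posterior Beta(13, 21/4)
obs 11: x=0 → posterior Beta(13, 25/4)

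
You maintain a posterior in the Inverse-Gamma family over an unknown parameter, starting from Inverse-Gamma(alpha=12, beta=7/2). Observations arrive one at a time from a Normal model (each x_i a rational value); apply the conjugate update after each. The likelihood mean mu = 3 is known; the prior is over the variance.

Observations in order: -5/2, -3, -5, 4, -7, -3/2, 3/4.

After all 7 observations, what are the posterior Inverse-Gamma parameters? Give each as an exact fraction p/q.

alpha=31/2, beta=4217/32

obs 1: x=-5/2 → posterior Inverse-Gamma(25/2, 149/8)
obs 2: x=-3 → posterior Inverse-Gamma(13, 293/8)
obs 3: x=-5 → posterior Inverse-Gamma(27/2, 549/8)
obs 4: x=4 → posterior Inverse-Gamma(14, 553/8)
obs 5: x=-7 → posterior Inverse-Gamma(29/2, 953/8)
obs 6: x=-3/2 → posterior Inverse-Gamma(15, 517/4)
obs 7: x=3/4 → posterior Inverse-Gamma(31/2, 4217/32)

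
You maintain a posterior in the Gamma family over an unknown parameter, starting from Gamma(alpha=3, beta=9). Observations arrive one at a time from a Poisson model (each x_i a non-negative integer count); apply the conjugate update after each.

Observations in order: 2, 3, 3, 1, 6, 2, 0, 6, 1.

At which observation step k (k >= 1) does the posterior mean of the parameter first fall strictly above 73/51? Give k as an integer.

obs 1: x=2 → posterior Gamma(5, 10)
obs 2: x=3 → posterior Gamma(8, 11)
obs 3: x=3 → posterior Gamma(11, 12)
obs 4: x=1 → posterior Gamma(12, 13)
obs 5: x=6 → posterior Gamma(18, 14)
obs 6: x=2 → posterior Gamma(20, 15)
obs 7: x=0 → posterior Gamma(20, 16)
obs 8: x=6 → posterior Gamma(26, 17)
obs 9: x=1 → posterior Gamma(27, 18)

k = 8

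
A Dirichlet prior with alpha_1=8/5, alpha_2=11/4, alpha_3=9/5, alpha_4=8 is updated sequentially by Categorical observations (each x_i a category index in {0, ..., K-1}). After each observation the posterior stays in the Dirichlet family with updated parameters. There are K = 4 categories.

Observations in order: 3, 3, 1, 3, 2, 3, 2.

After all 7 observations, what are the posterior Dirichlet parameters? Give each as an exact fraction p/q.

alpha_1=8/5, alpha_2=15/4, alpha_3=19/5, alpha_4=12

obs 1: x=3 → posterior Dirichlet(8/5, 11/4, 9/5, 9)
obs 2: x=3 → posterior Dirichlet(8/5, 11/4, 9/5, 10)
obs 3: x=1 → posterior Dirichlet(8/5, 15/4, 9/5, 10)
obs 4: x=3 → posterior Dirichlet(8/5, 15/4, 9/5, 11)
obs 5: x=2 → posterior Dirichlet(8/5, 15/4, 14/5, 11)
obs 6: x=3 → posterior Dirichlet(8/5, 15/4, 14/5, 12)
obs 7: x=2 → posterior Dirichlet(8/5, 15/4, 19/5, 12)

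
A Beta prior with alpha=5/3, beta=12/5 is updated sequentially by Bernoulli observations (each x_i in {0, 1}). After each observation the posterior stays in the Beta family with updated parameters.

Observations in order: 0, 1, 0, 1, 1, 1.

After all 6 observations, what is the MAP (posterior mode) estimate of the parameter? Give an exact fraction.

obs 1: x=0 → posterior Beta(5/3, 17/5)
obs 2: x=1 → posterior Beta(8/3, 17/5)
obs 3: x=0 → posterior Beta(8/3, 22/5)
obs 4: x=1 → posterior Beta(11/3, 22/5)
obs 5: x=1 → posterior Beta(14/3, 22/5)
obs 6: x=1 → posterior Beta(17/3, 22/5)

70/121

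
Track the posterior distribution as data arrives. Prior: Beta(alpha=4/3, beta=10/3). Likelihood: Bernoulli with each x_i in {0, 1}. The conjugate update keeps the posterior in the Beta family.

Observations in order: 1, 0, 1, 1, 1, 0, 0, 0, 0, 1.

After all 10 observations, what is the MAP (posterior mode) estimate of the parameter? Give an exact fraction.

8/19

obs 1: x=1 → posterior Beta(7/3, 10/3)
obs 2: x=0 → posterior Beta(7/3, 13/3)
obs 3: x=1 → posterior Beta(10/3, 13/3)
obs 4: x=1 → posterior Beta(13/3, 13/3)
obs 5: x=1 → posterior Beta(16/3, 13/3)
obs 6: x=0 → posterior Beta(16/3, 16/3)
obs 7: x=0 → posterior Beta(16/3, 19/3)
obs 8: x=0 → posterior Beta(16/3, 22/3)
obs 9: x=0 → posterior Beta(16/3, 25/3)
obs 10: x=1 → posterior Beta(19/3, 25/3)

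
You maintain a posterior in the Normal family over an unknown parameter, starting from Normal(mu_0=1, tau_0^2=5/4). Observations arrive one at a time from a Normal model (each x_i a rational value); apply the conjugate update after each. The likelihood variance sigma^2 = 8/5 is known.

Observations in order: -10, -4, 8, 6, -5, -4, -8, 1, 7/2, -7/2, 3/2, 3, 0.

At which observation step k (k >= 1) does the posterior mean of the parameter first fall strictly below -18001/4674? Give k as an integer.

k = 2

obs 1: x=-10 → posterior Normal(-218/57, 40/57)
obs 2: x=-4 → posterior Normal(-159/41, 20/41)
obs 3: x=8 → posterior Normal(-118/107, 40/107)
obs 4: x=6 → posterior Normal(8/33, 10/33)
obs 5: x=-5 → posterior Normal(-93/157, 40/157)
obs 6: x=-4 → posterior Normal(-193/182, 20/91)
obs 7: x=-8 → posterior Normal(-131/69, 40/207)
obs 8: x=1 → posterior Normal(-46/29, 5/29)
obs 9: x=7/2 → posterior Normal(-561/514, 40/257)
obs 10: x=-7/2 → posterior Normal(-184/141, 20/141)
obs 11: x=3/2 → posterior Normal(-661/614, 40/307)
obs 12: x=3 → posterior Normal(-511/664, 10/83)
obs 13: x=0 → posterior Normal(-73/102, 40/357)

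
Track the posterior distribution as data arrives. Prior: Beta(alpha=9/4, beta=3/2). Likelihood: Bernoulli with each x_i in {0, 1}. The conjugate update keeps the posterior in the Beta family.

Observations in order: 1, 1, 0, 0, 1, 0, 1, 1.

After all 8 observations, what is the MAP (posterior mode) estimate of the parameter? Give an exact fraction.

obs 1: x=1 → posterior Beta(13/4, 3/2)
obs 2: x=1 → posterior Beta(17/4, 3/2)
obs 3: x=0 → posterior Beta(17/4, 5/2)
obs 4: x=0 → posterior Beta(17/4, 7/2)
obs 5: x=1 → posterior Beta(21/4, 7/2)
obs 6: x=0 → posterior Beta(21/4, 9/2)
obs 7: x=1 → posterior Beta(25/4, 9/2)
obs 8: x=1 → posterior Beta(29/4, 9/2)

25/39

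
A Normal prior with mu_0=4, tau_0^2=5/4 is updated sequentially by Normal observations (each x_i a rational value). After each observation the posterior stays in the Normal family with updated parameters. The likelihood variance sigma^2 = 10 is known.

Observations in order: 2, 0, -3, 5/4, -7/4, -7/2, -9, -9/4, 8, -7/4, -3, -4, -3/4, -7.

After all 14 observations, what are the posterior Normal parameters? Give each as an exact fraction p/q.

mu_0=29/88, tau_0^2=5/11

obs 1: x=2 → posterior Normal(34/9, 10/9)
obs 2: x=0 → posterior Normal(17/5, 1)
obs 3: x=-3 → posterior Normal(31/11, 10/11)
obs 4: x=5/4 → posterior Normal(43/16, 5/6)
obs 5: x=-7/4 → posterior Normal(61/26, 10/13)
obs 6: x=-7/2 → posterior Normal(27/14, 5/7)
obs 7: x=-9 → posterior Normal(6/5, 2/3)
obs 8: x=-9/4 → posterior Normal(63/64, 5/8)
obs 9: x=8 → posterior Normal(95/68, 10/17)
obs 10: x=-7/4 → posterior Normal(11/9, 5/9)
obs 11: x=-3 → posterior Normal(1, 10/19)
obs 12: x=-4 → posterior Normal(3/4, 1/2)
obs 13: x=-3/4 → posterior Normal(19/28, 10/21)
obs 14: x=-7 → posterior Normal(29/88, 5/11)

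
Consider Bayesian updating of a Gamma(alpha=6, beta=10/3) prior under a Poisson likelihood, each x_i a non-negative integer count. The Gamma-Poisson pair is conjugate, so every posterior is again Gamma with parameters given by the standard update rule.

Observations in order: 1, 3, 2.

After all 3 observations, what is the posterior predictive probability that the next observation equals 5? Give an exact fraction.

obs 1: x=1 → posterior Gamma(7, 13/3)
obs 2: x=3 → posterior Gamma(10, 16/3)
obs 3: x=2 → posterior Gamma(12, 19/3)

146829098415930054579/4140622057466214572032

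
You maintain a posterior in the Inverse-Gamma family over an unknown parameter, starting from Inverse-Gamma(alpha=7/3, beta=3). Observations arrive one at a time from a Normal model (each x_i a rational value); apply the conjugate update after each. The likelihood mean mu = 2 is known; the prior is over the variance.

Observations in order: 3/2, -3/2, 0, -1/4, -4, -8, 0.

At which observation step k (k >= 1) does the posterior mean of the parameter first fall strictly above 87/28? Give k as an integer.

obs 1: x=3/2 → posterior Inverse-Gamma(17/6, 25/8)
obs 2: x=-3/2 → posterior Inverse-Gamma(10/3, 37/4)
obs 3: x=0 → posterior Inverse-Gamma(23/6, 45/4)
obs 4: x=-1/4 → posterior Inverse-Gamma(13/3, 441/32)
obs 5: x=-4 → posterior Inverse-Gamma(29/6, 1017/32)
obs 6: x=-8 → posterior Inverse-Gamma(16/3, 2617/32)
obs 7: x=0 → posterior Inverse-Gamma(35/6, 2681/32)

k = 2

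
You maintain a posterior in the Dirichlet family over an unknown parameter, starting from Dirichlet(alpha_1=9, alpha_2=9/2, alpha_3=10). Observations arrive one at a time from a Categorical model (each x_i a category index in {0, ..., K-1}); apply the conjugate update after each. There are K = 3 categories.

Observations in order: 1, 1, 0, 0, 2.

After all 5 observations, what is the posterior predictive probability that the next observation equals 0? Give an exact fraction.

obs 1: x=1 → posterior Dirichlet(9, 11/2, 10)
obs 2: x=1 → posterior Dirichlet(9, 13/2, 10)
obs 3: x=0 → posterior Dirichlet(10, 13/2, 10)
obs 4: x=0 → posterior Dirichlet(11, 13/2, 10)
obs 5: x=2 → posterior Dirichlet(11, 13/2, 11)

22/57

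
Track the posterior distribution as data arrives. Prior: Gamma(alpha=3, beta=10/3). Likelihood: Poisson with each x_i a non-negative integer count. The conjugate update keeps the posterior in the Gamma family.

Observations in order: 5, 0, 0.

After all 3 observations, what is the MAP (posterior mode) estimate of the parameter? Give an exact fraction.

21/19

obs 1: x=5 → posterior Gamma(8, 13/3)
obs 2: x=0 → posterior Gamma(8, 16/3)
obs 3: x=0 → posterior Gamma(8, 19/3)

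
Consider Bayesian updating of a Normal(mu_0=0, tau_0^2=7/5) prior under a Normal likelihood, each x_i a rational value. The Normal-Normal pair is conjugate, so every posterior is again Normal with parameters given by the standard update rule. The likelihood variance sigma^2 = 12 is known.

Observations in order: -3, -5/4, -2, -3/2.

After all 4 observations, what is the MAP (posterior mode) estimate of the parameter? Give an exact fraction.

-217/352

obs 1: x=-3 → posterior Normal(-21/67, 84/67)
obs 2: x=-5/4 → posterior Normal(-119/296, 42/37)
obs 3: x=-2 → posterior Normal(-175/324, 28/27)
obs 4: x=-3/2 → posterior Normal(-217/352, 21/22)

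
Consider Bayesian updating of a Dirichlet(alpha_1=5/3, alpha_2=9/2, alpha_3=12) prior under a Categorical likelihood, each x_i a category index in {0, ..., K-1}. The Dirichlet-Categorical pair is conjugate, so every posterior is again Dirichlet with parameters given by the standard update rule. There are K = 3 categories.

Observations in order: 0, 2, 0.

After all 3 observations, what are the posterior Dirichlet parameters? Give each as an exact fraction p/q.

alpha_1=11/3, alpha_2=9/2, alpha_3=13

obs 1: x=0 → posterior Dirichlet(8/3, 9/2, 12)
obs 2: x=2 → posterior Dirichlet(8/3, 9/2, 13)
obs 3: x=0 → posterior Dirichlet(11/3, 9/2, 13)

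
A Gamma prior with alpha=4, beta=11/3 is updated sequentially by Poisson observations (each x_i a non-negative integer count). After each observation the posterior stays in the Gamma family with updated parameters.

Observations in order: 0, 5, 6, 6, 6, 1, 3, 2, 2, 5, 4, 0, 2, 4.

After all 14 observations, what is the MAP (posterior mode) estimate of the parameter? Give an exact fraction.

obs 1: x=0 → posterior Gamma(4, 14/3)
obs 2: x=5 → posterior Gamma(9, 17/3)
obs 3: x=6 → posterior Gamma(15, 20/3)
obs 4: x=6 → posterior Gamma(21, 23/3)
obs 5: x=6 → posterior Gamma(27, 26/3)
obs 6: x=1 → posterior Gamma(28, 29/3)
obs 7: x=3 → posterior Gamma(31, 32/3)
obs 8: x=2 → posterior Gamma(33, 35/3)
obs 9: x=2 → posterior Gamma(35, 38/3)
obs 10: x=5 → posterior Gamma(40, 41/3)
obs 11: x=4 → posterior Gamma(44, 44/3)
obs 12: x=0 → posterior Gamma(44, 47/3)
obs 13: x=2 → posterior Gamma(46, 50/3)
obs 14: x=4 → posterior Gamma(50, 53/3)

147/53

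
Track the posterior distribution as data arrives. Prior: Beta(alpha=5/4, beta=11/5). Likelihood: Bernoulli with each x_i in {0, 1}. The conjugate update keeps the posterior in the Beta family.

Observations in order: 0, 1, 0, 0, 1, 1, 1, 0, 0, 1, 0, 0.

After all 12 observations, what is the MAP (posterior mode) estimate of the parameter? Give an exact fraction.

obs 1: x=0 → posterior Beta(5/4, 16/5)
obs 2: x=1 → posterior Beta(9/4, 16/5)
obs 3: x=0 → posterior Beta(9/4, 21/5)
obs 4: x=0 → posterior Beta(9/4, 26/5)
obs 5: x=1 → posterior Beta(13/4, 26/5)
obs 6: x=1 → posterior Beta(17/4, 26/5)
obs 7: x=1 → posterior Beta(21/4, 26/5)
obs 8: x=0 → posterior Beta(21/4, 31/5)
obs 9: x=0 → posterior Beta(21/4, 36/5)
obs 10: x=1 → posterior Beta(25/4, 36/5)
obs 11: x=0 → posterior Beta(25/4, 41/5)
obs 12: x=0 → posterior Beta(25/4, 46/5)

105/269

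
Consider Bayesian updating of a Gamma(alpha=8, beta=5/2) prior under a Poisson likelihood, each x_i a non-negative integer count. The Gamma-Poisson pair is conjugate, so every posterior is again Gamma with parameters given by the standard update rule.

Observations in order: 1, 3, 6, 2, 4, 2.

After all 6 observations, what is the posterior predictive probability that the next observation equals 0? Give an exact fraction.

98100666009922840441972689847969/1768453418076865701195582595329481

obs 1: x=1 → posterior Gamma(9, 7/2)
obs 2: x=3 → posterior Gamma(12, 9/2)
obs 3: x=6 → posterior Gamma(18, 11/2)
obs 4: x=2 → posterior Gamma(20, 13/2)
obs 5: x=4 → posterior Gamma(24, 15/2)
obs 6: x=2 → posterior Gamma(26, 17/2)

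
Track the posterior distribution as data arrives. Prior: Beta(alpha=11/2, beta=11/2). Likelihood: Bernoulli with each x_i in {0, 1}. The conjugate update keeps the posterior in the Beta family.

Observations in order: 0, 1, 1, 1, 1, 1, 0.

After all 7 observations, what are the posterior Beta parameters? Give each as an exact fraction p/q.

alpha=21/2, beta=15/2

obs 1: x=0 → posterior Beta(11/2, 13/2)
obs 2: x=1 → posterior Beta(13/2, 13/2)
obs 3: x=1 → posterior Beta(15/2, 13/2)
obs 4: x=1 → posterior Beta(17/2, 13/2)
obs 5: x=1 → posterior Beta(19/2, 13/2)
obs 6: x=1 → posterior Beta(21/2, 13/2)
obs 7: x=0 → posterior Beta(21/2, 15/2)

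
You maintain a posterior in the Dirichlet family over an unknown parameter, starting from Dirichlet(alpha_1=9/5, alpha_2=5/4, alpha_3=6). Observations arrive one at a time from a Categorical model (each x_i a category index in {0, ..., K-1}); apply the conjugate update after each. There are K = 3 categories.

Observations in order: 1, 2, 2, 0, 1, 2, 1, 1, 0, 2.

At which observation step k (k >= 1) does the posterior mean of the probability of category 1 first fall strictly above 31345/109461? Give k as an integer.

k = 8

obs 1: x=1 → posterior Dirichlet(9/5, 9/4, 6)
obs 2: x=2 → posterior Dirichlet(9/5, 9/4, 7)
obs 3: x=2 → posterior Dirichlet(9/5, 9/4, 8)
obs 4: x=0 → posterior Dirichlet(14/5, 9/4, 8)
obs 5: x=1 → posterior Dirichlet(14/5, 13/4, 8)
obs 6: x=2 → posterior Dirichlet(14/5, 13/4, 9)
obs 7: x=1 → posterior Dirichlet(14/5, 17/4, 9)
obs 8: x=1 → posterior Dirichlet(14/5, 21/4, 9)
obs 9: x=0 → posterior Dirichlet(19/5, 21/4, 9)
obs 10: x=2 → posterior Dirichlet(19/5, 21/4, 10)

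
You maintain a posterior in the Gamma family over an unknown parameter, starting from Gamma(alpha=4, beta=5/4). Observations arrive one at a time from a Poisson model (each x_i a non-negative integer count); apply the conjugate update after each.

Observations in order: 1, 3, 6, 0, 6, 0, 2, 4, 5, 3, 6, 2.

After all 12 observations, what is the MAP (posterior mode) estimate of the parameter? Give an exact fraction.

164/53

obs 1: x=1 → posterior Gamma(5, 9/4)
obs 2: x=3 → posterior Gamma(8, 13/4)
obs 3: x=6 → posterior Gamma(14, 17/4)
obs 4: x=0 → posterior Gamma(14, 21/4)
obs 5: x=6 → posterior Gamma(20, 25/4)
obs 6: x=0 → posterior Gamma(20, 29/4)
obs 7: x=2 → posterior Gamma(22, 33/4)
obs 8: x=4 → posterior Gamma(26, 37/4)
obs 9: x=5 → posterior Gamma(31, 41/4)
obs 10: x=3 → posterior Gamma(34, 45/4)
obs 11: x=6 → posterior Gamma(40, 49/4)
obs 12: x=2 → posterior Gamma(42, 53/4)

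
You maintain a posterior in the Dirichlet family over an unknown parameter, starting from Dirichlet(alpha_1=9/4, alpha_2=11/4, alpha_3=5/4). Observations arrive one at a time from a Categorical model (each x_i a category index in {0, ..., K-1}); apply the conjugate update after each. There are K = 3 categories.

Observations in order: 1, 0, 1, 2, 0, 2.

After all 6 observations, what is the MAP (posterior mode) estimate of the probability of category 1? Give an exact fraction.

15/37

obs 1: x=1 → posterior Dirichlet(9/4, 15/4, 5/4)
obs 2: x=0 → posterior Dirichlet(13/4, 15/4, 5/4)
obs 3: x=1 → posterior Dirichlet(13/4, 19/4, 5/4)
obs 4: x=2 → posterior Dirichlet(13/4, 19/4, 9/4)
obs 5: x=0 → posterior Dirichlet(17/4, 19/4, 9/4)
obs 6: x=2 → posterior Dirichlet(17/4, 19/4, 13/4)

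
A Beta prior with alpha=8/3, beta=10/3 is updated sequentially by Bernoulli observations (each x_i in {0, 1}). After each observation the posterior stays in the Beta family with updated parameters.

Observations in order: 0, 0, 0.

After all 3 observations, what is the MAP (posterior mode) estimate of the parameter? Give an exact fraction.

obs 1: x=0 → posterior Beta(8/3, 13/3)
obs 2: x=0 → posterior Beta(8/3, 16/3)
obs 3: x=0 → posterior Beta(8/3, 19/3)

5/21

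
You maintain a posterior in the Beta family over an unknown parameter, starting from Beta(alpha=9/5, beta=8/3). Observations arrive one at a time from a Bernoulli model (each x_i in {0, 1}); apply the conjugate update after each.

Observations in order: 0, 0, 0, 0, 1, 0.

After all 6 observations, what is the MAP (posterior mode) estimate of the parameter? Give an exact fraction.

27/127

obs 1: x=0 → posterior Beta(9/5, 11/3)
obs 2: x=0 → posterior Beta(9/5, 14/3)
obs 3: x=0 → posterior Beta(9/5, 17/3)
obs 4: x=0 → posterior Beta(9/5, 20/3)
obs 5: x=1 → posterior Beta(14/5, 20/3)
obs 6: x=0 → posterior Beta(14/5, 23/3)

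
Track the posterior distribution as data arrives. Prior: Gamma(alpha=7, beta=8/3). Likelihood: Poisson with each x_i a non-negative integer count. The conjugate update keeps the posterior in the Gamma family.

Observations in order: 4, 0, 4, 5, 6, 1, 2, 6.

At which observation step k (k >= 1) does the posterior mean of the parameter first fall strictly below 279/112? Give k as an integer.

obs 1: x=4 → posterior Gamma(11, 11/3)
obs 2: x=0 → posterior Gamma(11, 14/3)
obs 3: x=4 → posterior Gamma(15, 17/3)
obs 4: x=5 → posterior Gamma(20, 20/3)
obs 5: x=6 → posterior Gamma(26, 23/3)
obs 6: x=1 → posterior Gamma(27, 26/3)
obs 7: x=2 → posterior Gamma(29, 29/3)
obs 8: x=6 → posterior Gamma(35, 32/3)

k = 2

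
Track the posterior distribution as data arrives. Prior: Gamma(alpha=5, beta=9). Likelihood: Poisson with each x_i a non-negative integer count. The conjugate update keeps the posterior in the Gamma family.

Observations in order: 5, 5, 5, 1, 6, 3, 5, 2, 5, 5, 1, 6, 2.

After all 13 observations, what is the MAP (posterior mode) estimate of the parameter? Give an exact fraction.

5/2

obs 1: x=5 → posterior Gamma(10, 10)
obs 2: x=5 → posterior Gamma(15, 11)
obs 3: x=5 → posterior Gamma(20, 12)
obs 4: x=1 → posterior Gamma(21, 13)
obs 5: x=6 → posterior Gamma(27, 14)
obs 6: x=3 → posterior Gamma(30, 15)
obs 7: x=5 → posterior Gamma(35, 16)
obs 8: x=2 → posterior Gamma(37, 17)
obs 9: x=5 → posterior Gamma(42, 18)
obs 10: x=5 → posterior Gamma(47, 19)
obs 11: x=1 → posterior Gamma(48, 20)
obs 12: x=6 → posterior Gamma(54, 21)
obs 13: x=2 → posterior Gamma(56, 22)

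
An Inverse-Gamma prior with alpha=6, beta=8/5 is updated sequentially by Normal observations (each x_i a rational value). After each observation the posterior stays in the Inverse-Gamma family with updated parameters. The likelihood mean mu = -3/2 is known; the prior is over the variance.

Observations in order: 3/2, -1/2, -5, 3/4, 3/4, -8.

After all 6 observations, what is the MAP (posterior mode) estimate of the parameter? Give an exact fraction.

3113/800

obs 1: x=3/2 → posterior Inverse-Gamma(13/2, 61/10)
obs 2: x=-1/2 → posterior Inverse-Gamma(7, 33/5)
obs 3: x=-5 → posterior Inverse-Gamma(15/2, 509/40)
obs 4: x=3/4 → posterior Inverse-Gamma(8, 2441/160)
obs 5: x=3/4 → posterior Inverse-Gamma(17/2, 1423/80)
obs 6: x=-8 → posterior Inverse-Gamma(9, 3113/80)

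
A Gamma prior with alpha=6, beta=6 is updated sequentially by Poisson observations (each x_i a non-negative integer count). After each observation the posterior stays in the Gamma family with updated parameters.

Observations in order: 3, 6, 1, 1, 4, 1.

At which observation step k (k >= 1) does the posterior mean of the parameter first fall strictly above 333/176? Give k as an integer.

obs 1: x=3 → posterior Gamma(9, 7)
obs 2: x=6 → posterior Gamma(15, 8)
obs 3: x=1 → posterior Gamma(16, 9)
obs 4: x=1 → posterior Gamma(17, 10)
obs 5: x=4 → posterior Gamma(21, 11)
obs 6: x=1 → posterior Gamma(22, 12)

k = 5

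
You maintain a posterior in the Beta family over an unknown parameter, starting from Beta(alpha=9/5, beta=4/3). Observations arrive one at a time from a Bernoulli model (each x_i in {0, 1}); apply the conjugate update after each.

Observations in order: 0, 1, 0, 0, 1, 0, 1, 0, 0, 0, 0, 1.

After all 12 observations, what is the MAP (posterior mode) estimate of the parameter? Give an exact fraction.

obs 1: x=0 → posterior Beta(9/5, 7/3)
obs 2: x=1 → posterior Beta(14/5, 7/3)
obs 3: x=0 → posterior Beta(14/5, 10/3)
obs 4: x=0 → posterior Beta(14/5, 13/3)
obs 5: x=1 → posterior Beta(19/5, 13/3)
obs 6: x=0 → posterior Beta(19/5, 16/3)
obs 7: x=1 → posterior Beta(24/5, 16/3)
obs 8: x=0 → posterior Beta(24/5, 19/3)
obs 9: x=0 → posterior Beta(24/5, 22/3)
obs 10: x=0 → posterior Beta(24/5, 25/3)
obs 11: x=0 → posterior Beta(24/5, 28/3)
obs 12: x=1 → posterior Beta(29/5, 28/3)

72/197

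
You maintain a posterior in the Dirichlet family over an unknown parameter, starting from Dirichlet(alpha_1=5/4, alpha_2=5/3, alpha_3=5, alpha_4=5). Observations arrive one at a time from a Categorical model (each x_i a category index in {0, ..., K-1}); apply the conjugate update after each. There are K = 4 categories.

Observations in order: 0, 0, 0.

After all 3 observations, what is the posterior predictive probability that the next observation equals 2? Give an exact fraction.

60/191

obs 1: x=0 → posterior Dirichlet(9/4, 5/3, 5, 5)
obs 2: x=0 → posterior Dirichlet(13/4, 5/3, 5, 5)
obs 3: x=0 → posterior Dirichlet(17/4, 5/3, 5, 5)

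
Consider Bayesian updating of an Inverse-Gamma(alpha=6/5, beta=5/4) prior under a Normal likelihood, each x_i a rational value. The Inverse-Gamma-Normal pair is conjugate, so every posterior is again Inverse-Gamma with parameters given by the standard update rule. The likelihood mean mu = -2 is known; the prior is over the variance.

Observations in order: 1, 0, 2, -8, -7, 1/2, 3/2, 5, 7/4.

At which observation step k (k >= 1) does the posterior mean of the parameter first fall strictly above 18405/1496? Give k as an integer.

k = 4

obs 1: x=1 → posterior Inverse-Gamma(17/10, 23/4)
obs 2: x=0 → posterior Inverse-Gamma(11/5, 31/4)
obs 3: x=2 → posterior Inverse-Gamma(27/10, 63/4)
obs 4: x=-8 → posterior Inverse-Gamma(16/5, 135/4)
obs 5: x=-7 → posterior Inverse-Gamma(37/10, 185/4)
obs 6: x=1/2 → posterior Inverse-Gamma(21/5, 395/8)
obs 7: x=3/2 → posterior Inverse-Gamma(47/10, 111/2)
obs 8: x=5 → posterior Inverse-Gamma(26/5, 80)
obs 9: x=7/4 → posterior Inverse-Gamma(57/10, 2785/32)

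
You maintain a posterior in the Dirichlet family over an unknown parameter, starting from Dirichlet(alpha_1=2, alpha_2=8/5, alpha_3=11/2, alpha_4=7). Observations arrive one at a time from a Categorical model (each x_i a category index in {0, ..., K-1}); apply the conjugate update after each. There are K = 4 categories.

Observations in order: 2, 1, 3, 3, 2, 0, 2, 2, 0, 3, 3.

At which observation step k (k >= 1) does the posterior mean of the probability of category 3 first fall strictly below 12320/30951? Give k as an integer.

obs 1: x=2 → posterior Dirichlet(2, 8/5, 13/2, 7)
obs 2: x=1 → posterior Dirichlet(2, 13/5, 13/2, 7)
obs 3: x=3 → posterior Dirichlet(2, 13/5, 13/2, 8)
obs 4: x=3 → posterior Dirichlet(2, 13/5, 13/2, 9)
obs 5: x=2 → posterior Dirichlet(2, 13/5, 15/2, 9)
obs 6: x=0 → posterior Dirichlet(3, 13/5, 15/2, 9)
obs 7: x=2 → posterior Dirichlet(3, 13/5, 17/2, 9)
obs 8: x=2 → posterior Dirichlet(3, 13/5, 19/2, 9)
obs 9: x=0 → posterior Dirichlet(4, 13/5, 19/2, 9)
obs 10: x=3 → posterior Dirichlet(4, 13/5, 19/2, 10)
obs 11: x=3 → posterior Dirichlet(4, 13/5, 19/2, 11)

k = 2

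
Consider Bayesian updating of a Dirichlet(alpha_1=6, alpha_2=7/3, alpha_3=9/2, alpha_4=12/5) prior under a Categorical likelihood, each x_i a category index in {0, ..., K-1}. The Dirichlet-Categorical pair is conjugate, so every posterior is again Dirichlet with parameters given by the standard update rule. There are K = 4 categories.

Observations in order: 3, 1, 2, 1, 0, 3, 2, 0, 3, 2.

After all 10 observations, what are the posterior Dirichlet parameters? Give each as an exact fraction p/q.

alpha_1=8, alpha_2=13/3, alpha_3=15/2, alpha_4=27/5

obs 1: x=3 → posterior Dirichlet(6, 7/3, 9/2, 17/5)
obs 2: x=1 → posterior Dirichlet(6, 10/3, 9/2, 17/5)
obs 3: x=2 → posterior Dirichlet(6, 10/3, 11/2, 17/5)
obs 4: x=1 → posterior Dirichlet(6, 13/3, 11/2, 17/5)
obs 5: x=0 → posterior Dirichlet(7, 13/3, 11/2, 17/5)
obs 6: x=3 → posterior Dirichlet(7, 13/3, 11/2, 22/5)
obs 7: x=2 → posterior Dirichlet(7, 13/3, 13/2, 22/5)
obs 8: x=0 → posterior Dirichlet(8, 13/3, 13/2, 22/5)
obs 9: x=3 → posterior Dirichlet(8, 13/3, 13/2, 27/5)
obs 10: x=2 → posterior Dirichlet(8, 13/3, 15/2, 27/5)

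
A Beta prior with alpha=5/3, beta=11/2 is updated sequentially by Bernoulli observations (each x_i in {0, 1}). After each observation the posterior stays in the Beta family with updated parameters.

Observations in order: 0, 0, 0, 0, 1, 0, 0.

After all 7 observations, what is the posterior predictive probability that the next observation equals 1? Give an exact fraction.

16/85

obs 1: x=0 → posterior Beta(5/3, 13/2)
obs 2: x=0 → posterior Beta(5/3, 15/2)
obs 3: x=0 → posterior Beta(5/3, 17/2)
obs 4: x=0 → posterior Beta(5/3, 19/2)
obs 5: x=1 → posterior Beta(8/3, 19/2)
obs 6: x=0 → posterior Beta(8/3, 21/2)
obs 7: x=0 → posterior Beta(8/3, 23/2)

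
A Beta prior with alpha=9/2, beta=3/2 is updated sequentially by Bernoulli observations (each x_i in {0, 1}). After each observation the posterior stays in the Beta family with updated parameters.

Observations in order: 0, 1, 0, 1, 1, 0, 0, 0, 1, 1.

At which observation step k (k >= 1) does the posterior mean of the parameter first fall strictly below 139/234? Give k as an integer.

obs 1: x=0 → posterior Beta(9/2, 5/2)
obs 2: x=1 → posterior Beta(11/2, 5/2)
obs 3: x=0 → posterior Beta(11/2, 7/2)
obs 4: x=1 → posterior Beta(13/2, 7/2)
obs 5: x=1 → posterior Beta(15/2, 7/2)
obs 6: x=0 → posterior Beta(15/2, 9/2)
obs 7: x=0 → posterior Beta(15/2, 11/2)
obs 8: x=0 → posterior Beta(15/2, 13/2)
obs 9: x=1 → posterior Beta(17/2, 13/2)
obs 10: x=1 → posterior Beta(19/2, 13/2)

k = 7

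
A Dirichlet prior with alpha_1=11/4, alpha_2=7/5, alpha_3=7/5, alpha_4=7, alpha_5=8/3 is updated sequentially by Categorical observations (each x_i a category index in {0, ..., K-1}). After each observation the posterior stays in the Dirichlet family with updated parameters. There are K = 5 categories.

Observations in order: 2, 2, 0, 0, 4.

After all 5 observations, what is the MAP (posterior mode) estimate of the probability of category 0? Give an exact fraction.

obs 1: x=2 → posterior Dirichlet(11/4, 7/5, 12/5, 7, 8/3)
obs 2: x=2 → posterior Dirichlet(11/4, 7/5, 17/5, 7, 8/3)
obs 3: x=0 → posterior Dirichlet(15/4, 7/5, 17/5, 7, 8/3)
obs 4: x=0 → posterior Dirichlet(19/4, 7/5, 17/5, 7, 8/3)
obs 5: x=4 → posterior Dirichlet(19/4, 7/5, 17/5, 7, 11/3)

225/913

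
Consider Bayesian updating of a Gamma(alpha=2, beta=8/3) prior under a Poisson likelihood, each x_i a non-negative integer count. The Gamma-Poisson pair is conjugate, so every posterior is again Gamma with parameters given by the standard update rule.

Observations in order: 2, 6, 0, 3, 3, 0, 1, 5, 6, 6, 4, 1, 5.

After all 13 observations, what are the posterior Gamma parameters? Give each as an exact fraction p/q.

alpha=44, beta=47/3

obs 1: x=2 → posterior Gamma(4, 11/3)
obs 2: x=6 → posterior Gamma(10, 14/3)
obs 3: x=0 → posterior Gamma(10, 17/3)
obs 4: x=3 → posterior Gamma(13, 20/3)
obs 5: x=3 → posterior Gamma(16, 23/3)
obs 6: x=0 → posterior Gamma(16, 26/3)
obs 7: x=1 → posterior Gamma(17, 29/3)
obs 8: x=5 → posterior Gamma(22, 32/3)
obs 9: x=6 → posterior Gamma(28, 35/3)
obs 10: x=6 → posterior Gamma(34, 38/3)
obs 11: x=4 → posterior Gamma(38, 41/3)
obs 12: x=1 → posterior Gamma(39, 44/3)
obs 13: x=5 → posterior Gamma(44, 47/3)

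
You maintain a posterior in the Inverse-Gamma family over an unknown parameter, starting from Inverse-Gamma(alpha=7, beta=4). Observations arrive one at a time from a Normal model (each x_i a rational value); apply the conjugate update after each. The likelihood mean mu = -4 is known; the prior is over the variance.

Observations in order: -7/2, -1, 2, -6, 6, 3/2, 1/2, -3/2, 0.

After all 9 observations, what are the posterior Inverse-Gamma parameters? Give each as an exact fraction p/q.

obs 1: x=-7/2 → posterior Inverse-Gamma(15/2, 33/8)
obs 2: x=-1 → posterior Inverse-Gamma(8, 69/8)
obs 3: x=2 → posterior Inverse-Gamma(17/2, 213/8)
obs 4: x=-6 → posterior Inverse-Gamma(9, 229/8)
obs 5: x=6 → posterior Inverse-Gamma(19/2, 629/8)
obs 6: x=3/2 → posterior Inverse-Gamma(10, 375/4)
obs 7: x=1/2 → posterior Inverse-Gamma(21/2, 831/8)
obs 8: x=-3/2 → posterior Inverse-Gamma(11, 107)
obs 9: x=0 → posterior Inverse-Gamma(23/2, 115)

alpha=23/2, beta=115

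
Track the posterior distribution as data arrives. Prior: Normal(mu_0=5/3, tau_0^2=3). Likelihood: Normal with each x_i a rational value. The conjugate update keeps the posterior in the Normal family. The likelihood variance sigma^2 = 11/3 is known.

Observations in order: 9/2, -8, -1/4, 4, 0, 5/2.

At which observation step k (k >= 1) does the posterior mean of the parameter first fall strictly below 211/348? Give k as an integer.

obs 1: x=9/2 → posterior Normal(353/120, 33/20)
obs 2: x=-8 → posterior Normal(-79/174, 33/29)
obs 3: x=-1/4 → posterior Normal(-185/456, 33/38)
obs 4: x=4 → posterior Normal(247/564, 33/47)
obs 5: x=0 → posterior Normal(247/672, 33/56)
obs 6: x=5/2 → posterior Normal(517/780, 33/65)

k = 2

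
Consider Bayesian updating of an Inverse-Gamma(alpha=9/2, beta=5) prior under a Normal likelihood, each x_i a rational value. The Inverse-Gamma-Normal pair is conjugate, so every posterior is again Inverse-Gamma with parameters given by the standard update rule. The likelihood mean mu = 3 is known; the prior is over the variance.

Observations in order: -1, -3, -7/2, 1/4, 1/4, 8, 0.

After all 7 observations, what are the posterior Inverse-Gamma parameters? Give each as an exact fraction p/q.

alpha=8, beta=1227/16

obs 1: x=-1 → posterior Inverse-Gamma(5, 13)
obs 2: x=-3 → posterior Inverse-Gamma(11/2, 31)
obs 3: x=-7/2 → posterior Inverse-Gamma(6, 417/8)
obs 4: x=1/4 → posterior Inverse-Gamma(13/2, 1789/32)
obs 5: x=1/4 → posterior Inverse-Gamma(7, 955/16)
obs 6: x=8 → posterior Inverse-Gamma(15/2, 1155/16)
obs 7: x=0 → posterior Inverse-Gamma(8, 1227/16)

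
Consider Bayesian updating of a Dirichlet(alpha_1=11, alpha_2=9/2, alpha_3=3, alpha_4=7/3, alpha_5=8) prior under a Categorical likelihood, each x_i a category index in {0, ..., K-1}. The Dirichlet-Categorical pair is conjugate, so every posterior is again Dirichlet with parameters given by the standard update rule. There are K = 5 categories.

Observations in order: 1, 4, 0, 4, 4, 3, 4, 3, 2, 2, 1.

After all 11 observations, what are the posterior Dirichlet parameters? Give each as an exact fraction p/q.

obs 1: x=1 → posterior Dirichlet(11, 11/2, 3, 7/3, 8)
obs 2: x=4 → posterior Dirichlet(11, 11/2, 3, 7/3, 9)
obs 3: x=0 → posterior Dirichlet(12, 11/2, 3, 7/3, 9)
obs 4: x=4 → posterior Dirichlet(12, 11/2, 3, 7/3, 10)
obs 5: x=4 → posterior Dirichlet(12, 11/2, 3, 7/3, 11)
obs 6: x=3 → posterior Dirichlet(12, 11/2, 3, 10/3, 11)
obs 7: x=4 → posterior Dirichlet(12, 11/2, 3, 10/3, 12)
obs 8: x=3 → posterior Dirichlet(12, 11/2, 3, 13/3, 12)
obs 9: x=2 → posterior Dirichlet(12, 11/2, 4, 13/3, 12)
obs 10: x=2 → posterior Dirichlet(12, 11/2, 5, 13/3, 12)
obs 11: x=1 → posterior Dirichlet(12, 13/2, 5, 13/3, 12)

alpha_1=12, alpha_2=13/2, alpha_3=5, alpha_4=13/3, alpha_5=12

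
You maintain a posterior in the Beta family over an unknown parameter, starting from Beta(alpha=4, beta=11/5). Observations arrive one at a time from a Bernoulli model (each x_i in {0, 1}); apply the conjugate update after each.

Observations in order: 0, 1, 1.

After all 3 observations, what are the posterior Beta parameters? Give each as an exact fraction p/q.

obs 1: x=0 → posterior Beta(4, 16/5)
obs 2: x=1 → posterior Beta(5, 16/5)
obs 3: x=1 → posterior Beta(6, 16/5)

alpha=6, beta=16/5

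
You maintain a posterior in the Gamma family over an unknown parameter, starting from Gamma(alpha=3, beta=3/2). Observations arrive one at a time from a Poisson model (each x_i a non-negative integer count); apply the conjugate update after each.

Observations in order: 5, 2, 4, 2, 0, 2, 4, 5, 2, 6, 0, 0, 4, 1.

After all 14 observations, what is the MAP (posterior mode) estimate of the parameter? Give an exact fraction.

obs 1: x=5 → posterior Gamma(8, 5/2)
obs 2: x=2 → posterior Gamma(10, 7/2)
obs 3: x=4 → posterior Gamma(14, 9/2)
obs 4: x=2 → posterior Gamma(16, 11/2)
obs 5: x=0 → posterior Gamma(16, 13/2)
obs 6: x=2 → posterior Gamma(18, 15/2)
obs 7: x=4 → posterior Gamma(22, 17/2)
obs 8: x=5 → posterior Gamma(27, 19/2)
obs 9: x=2 → posterior Gamma(29, 21/2)
obs 10: x=6 → posterior Gamma(35, 23/2)
obs 11: x=0 → posterior Gamma(35, 25/2)
obs 12: x=0 → posterior Gamma(35, 27/2)
obs 13: x=4 → posterior Gamma(39, 29/2)
obs 14: x=1 → posterior Gamma(40, 31/2)

78/31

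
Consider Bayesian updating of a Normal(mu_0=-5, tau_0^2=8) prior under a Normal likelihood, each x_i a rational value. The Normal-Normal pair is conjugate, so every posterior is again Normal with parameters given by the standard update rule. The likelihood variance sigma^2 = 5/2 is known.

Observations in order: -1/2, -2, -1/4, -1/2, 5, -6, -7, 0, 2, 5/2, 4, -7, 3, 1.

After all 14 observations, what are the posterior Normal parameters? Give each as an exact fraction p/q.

obs 1: x=-1/2 → posterior Normal(-11/7, 40/21)
obs 2: x=-2 → posterior Normal(-65/37, 40/37)
obs 3: x=-1/4 → posterior Normal(-69/53, 40/53)
obs 4: x=-1/2 → posterior Normal(-77/69, 40/69)
obs 5: x=5 → posterior Normal(3/85, 8/17)
obs 6: x=-6 → posterior Normal(-93/101, 40/101)
obs 7: x=-7 → posterior Normal(-205/117, 40/117)
obs 8: x=0 → posterior Normal(-205/133, 40/133)
obs 9: x=2 → posterior Normal(-173/149, 40/149)
obs 10: x=5/2 → posterior Normal(-133/165, 8/33)
obs 11: x=4 → posterior Normal(-69/181, 40/181)
obs 12: x=-7 → posterior Normal(-181/197, 40/197)
obs 13: x=3 → posterior Normal(-133/213, 40/213)
obs 14: x=1 → posterior Normal(-117/229, 40/229)

mu_0=-117/229, tau_0^2=40/229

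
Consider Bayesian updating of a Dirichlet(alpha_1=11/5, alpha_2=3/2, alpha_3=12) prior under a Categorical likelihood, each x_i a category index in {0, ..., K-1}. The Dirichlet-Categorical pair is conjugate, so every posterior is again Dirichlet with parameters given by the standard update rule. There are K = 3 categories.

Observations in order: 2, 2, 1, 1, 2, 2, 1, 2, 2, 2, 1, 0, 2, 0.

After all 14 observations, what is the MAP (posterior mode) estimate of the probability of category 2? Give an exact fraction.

obs 1: x=2 → posterior Dirichlet(11/5, 3/2, 13)
obs 2: x=2 → posterior Dirichlet(11/5, 3/2, 14)
obs 3: x=1 → posterior Dirichlet(11/5, 5/2, 14)
obs 4: x=1 → posterior Dirichlet(11/5, 7/2, 14)
obs 5: x=2 → posterior Dirichlet(11/5, 7/2, 15)
obs 6: x=2 → posterior Dirichlet(11/5, 7/2, 16)
obs 7: x=1 → posterior Dirichlet(11/5, 9/2, 16)
obs 8: x=2 → posterior Dirichlet(11/5, 9/2, 17)
obs 9: x=2 → posterior Dirichlet(11/5, 9/2, 18)
obs 10: x=2 → posterior Dirichlet(11/5, 9/2, 19)
obs 11: x=1 → posterior Dirichlet(11/5, 11/2, 19)
obs 12: x=0 → posterior Dirichlet(16/5, 11/2, 19)
obs 13: x=2 → posterior Dirichlet(16/5, 11/2, 20)
obs 14: x=0 → posterior Dirichlet(21/5, 11/2, 20)

190/267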